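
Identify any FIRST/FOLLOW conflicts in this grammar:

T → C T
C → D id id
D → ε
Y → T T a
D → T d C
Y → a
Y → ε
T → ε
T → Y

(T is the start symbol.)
Yes. T → C T with FOLLOW(T) on { 'a', 'd', 'id' }; T → Y with FOLLOW(T) on { 'a', 'd', 'id' }; D → T d C with FOLLOW(D) on { 'id' }; Y → T T a with FOLLOW(Y) on { 'a', 'd', 'id' }; Y → a with FOLLOW(Y) on { 'a' }

A FIRST/FOLLOW conflict occurs when a non-terminal N has a nullable alternative N → β (β ⇒* ε) and another alternative N → α with FIRST(α) ∩ FOLLOW(N) ≠ ∅: on such a lookahead the parser cannot decide between expanding α and letting N vanish via β.

Nullable non-terminals: D, T, Y.
FIRST sets used below: FIRST(T) = { 'a', 'd', 'id', ε }, FIRST(C) = { 'a', 'd', 'id' }, FIRST(Y) = { 'a', 'd', 'id', ε }

D: nullable alternative(s) D → ε; FOLLOW(D) = { 'id' }
  D → ε: FIRST \ {ε} = { } — this is the only nullable alternative, skip
  D → T d C: FIRST \ {ε} = { 'a', 'd', 'id' } — overlaps FOLLOW(D) on { 'id' }: CONFLICT

T: nullable alternative(s) T → ε, T → Y; FOLLOW(T) = { $, 'a', 'd', 'id' }
  T → C T: FIRST \ {ε} = { 'a', 'd', 'id' } — overlaps FOLLOW(T) on { 'a', 'd', 'id' }: CONFLICT
  T → ε: FIRST \ {ε} = { } — disjoint from FOLLOW(T)
  T → Y: FIRST \ {ε} = { 'a', 'd', 'id' } — overlaps FOLLOW(T) on { 'a', 'd', 'id' }: CONFLICT

Y: nullable alternative(s) Y → ε; FOLLOW(Y) = { $, 'a', 'd', 'id' }
  Y → T T a: FIRST \ {ε} = { 'a', 'd', 'id' } — overlaps FOLLOW(Y) on { 'a', 'd', 'id' }: CONFLICT
  Y → a: FIRST \ {ε} = { 'a' } — overlaps FOLLOW(Y) on { 'a' }: CONFLICT
  Y → ε: FIRST \ {ε} = { } — this is the only nullable alternative, skip

C has no nullable alternative, so no FIRST/FOLLOW check is needed there.

So the grammar has 5 FIRST/FOLLOW conflicts (marked CONFLICT above).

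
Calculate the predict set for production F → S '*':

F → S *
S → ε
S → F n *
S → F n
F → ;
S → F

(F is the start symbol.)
PREDICT(F → S '*') = (FIRST(RHS) \ {ε}) ∪ (FOLLOW(F) if ε ∈ FIRST(RHS), i.e. RHS ⇒* ε)
FIRST(S) = { '*', ';', ε }
FIRST(S '*') = { '*', ';' }
ε ∉ FIRST(S '*'), so FOLLOW(F) is not added.
PREDICT(F → S '*') = { '*', ';' }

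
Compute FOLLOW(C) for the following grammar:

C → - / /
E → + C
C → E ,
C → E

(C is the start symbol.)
{ $, ',' }

C is the start symbol, so $ ∈ FOLLOW(C).
In E → + C: C is at the end, add FOLLOW(E)

The FOLLOW sets referred to above (computed the same way, to a fixed point):
  FOLLOW(E) = { $, ',' }

Taking the union: FOLLOW(C) = { $, ',' }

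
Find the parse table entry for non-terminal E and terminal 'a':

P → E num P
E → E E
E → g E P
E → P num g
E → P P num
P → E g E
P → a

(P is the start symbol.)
To find M[E, 'a'], we find productions for E where 'a' is in the predict set (PREDICT(N → α) = (FIRST(α) \ {ε}) ∪ (FOLLOW(N) if α ⇒* ε)).

Relevant sets:
  FIRST(E) = { 'a', 'g' }
  FIRST(P) = { 'a', 'g' }

E → E E: PREDICT = { 'a', 'g' }
  'a' is in predict set, so this production goes in M[E, 'a']
E → g E P: PREDICT = { 'g' }
E → P num g: PREDICT = { 'a', 'g' }
  'a' is in predict set, so this production goes in M[E, 'a']
E → P P num: PREDICT = { 'a', 'g' }
  'a' is in predict set, so this production goes in M[E, 'a']

M[E, 'a'] = E → E E, E → P num g, E → P P num  (a multiply-defined cell — the grammar is not LL(1))

Answer: E → E E, E → P num g, E → P P num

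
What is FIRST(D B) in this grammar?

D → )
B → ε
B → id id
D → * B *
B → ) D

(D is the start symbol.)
{ ')', '*' }

FIRST sets of the non-terminals involved (from the grammar, by fixed-point iteration):
  FIRST(D) = { ')', '*' }

To compute FIRST(D B), process the symbols left to right:
Symbol D is a non-terminal. Add FIRST(D) \ {ε} = { ')', '*' }
D is not nullable (ε ∉ FIRST(D)), so stop here.
FIRST(D B) = { ')', '*' }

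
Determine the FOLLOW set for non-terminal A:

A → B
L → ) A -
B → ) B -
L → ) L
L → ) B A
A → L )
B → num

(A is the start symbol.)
A is the start symbol, so $ ∈ FOLLOW(A).
In L → ) A -: A is followed by '-', add FIRST('-') \ {ε} = { '-' }
In L → ) B A: A is at the end, add FOLLOW(L)

The FOLLOW sets referred to above (computed the same way, to a fixed point):
  FOLLOW(L) = { ')' }

Taking the union: FOLLOW(A) = { $, ')', '-' }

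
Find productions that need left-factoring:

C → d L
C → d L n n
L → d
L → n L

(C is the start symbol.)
Yes, C has productions with common prefix 'd L'

Left-factoring is needed when two productions for the same non-terminal
share a common prefix on the right-hand side.

Productions for C:
  C → d L
  C → d L n n
Productions for L:
  L → d
  L → n L

Found common prefix 'd L' in productions for C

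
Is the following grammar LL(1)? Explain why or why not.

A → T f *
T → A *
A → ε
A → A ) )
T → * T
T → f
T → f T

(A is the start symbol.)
No. Predict set conflict for A: { ')', '*' }

A grammar is LL(1) if for each non-terminal N with multiple productions, the predict sets of those productions are pairwise disjoint, where PREDICT(N → α) = (FIRST(α) \ {ε}) ∪ (FOLLOW(N) if α ⇒* ε).

Relevant sets:
  FIRST(T) = { ')', '*', 'f' }
  FIRST(A) = { ')', '*', 'f', ε }
  FOLLOW(A) = { $, ')', '*' }

For A:
  PREDICT(A → T f '*') = { ')', '*', 'f' }
  PREDICT(A → ε) = { $, ')', '*' }
  PREDICT(A → A ')' ')') = { ')', '*', 'f' }
For T:
  PREDICT(T → A '*') = { ')', '*', 'f' }
  PREDICT(T → '*' T) = { '*' }
  PREDICT(T → f) = { 'f' }
  PREDICT(T → f T) = { 'f' }

Conflict found: Predict set conflict for A: { ')', '*' }
The grammar is NOT LL(1).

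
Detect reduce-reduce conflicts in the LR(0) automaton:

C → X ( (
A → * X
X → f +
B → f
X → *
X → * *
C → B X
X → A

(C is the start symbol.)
Yes — I12: [X → * .] vs [X → * * .]

A reduce-reduce conflict occurs when an LR(0) state has two complete items [A → α .] and [B → β .] — both call for a reduction, and with no lookahead the parser cannot choose between them.

Augment with C' → C and build the canonical LR(0) collection (I0 = CLOSURE({[C' → . C]}), then GOTO on every symbol after a dot until no new states appear). It has 14 states:
  I0: { [A → . * X], [B → . f], [C → . B X], [C → . X ( (], [C' → . C], [X → . * *], [X → . *], [X → . A], [X → . f +] }  — shift
  I1: { [A → * . X], [A → . * X], [X → * . *], [X → * .], [X → . * *], [X → . *], [X → . A], [X → . f +] }  — shift, reduce
  I2: { [X → A .] }  — reduce
  I3: { [A → . * X], [C → B . X], [X → . * *], [X → . *], [X → . A], [X → . f +] }  — shift
  I4: { [C' → C .] }  — accept
  I5: { [C → X . ( (] }  — shift
  I6: { [B → f .], [X → f . +] }  — shift, reduce
  I7: { [X → f + .] }  — reduce
  I8: { [C → X ( . (] }  — shift
  I9: { [C → X ( ( .] }  — reduce
  I10: { [C → B X .] }  — reduce
  I11: { [X → f . +] }  — shift
  I12: { [A → * . X], [A → . * X], [X → * * .], [X → * . *], [X → * .], [X → . * *], [X → . *], [X → . A], [X → . f +] }  — shift, 2 reduces
  I13: { [A → * X .] }  — reduce

I12 contains complete items [X → * .], [X → * * .] — reduce-reduce conflict.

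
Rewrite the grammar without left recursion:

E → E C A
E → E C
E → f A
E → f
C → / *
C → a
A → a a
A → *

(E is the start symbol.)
E is directly left-recursive. The standard transformation for
  A → A α₁ | ... | A α_m | β₁ | ... | β_n
is
  A  → β₁ A' | ... | β_n A'
  A' → α₁ A' | ... | α_m A' | ε

E → f A becomes E → f A E'
E → f becomes E → f E'
E → E C A becomes E' → C A E'
E → E C becomes E' → C E'
Add E' → ε

Productions for other non-terminals are unchanged:
  C → / *
  C → a
  A → a a
  A → *

Resulting grammar:
E → f A E'
E → f E'
E' → C A E'
E' → C E'
E' → ε
C → / *
C → a
A → a a
A → *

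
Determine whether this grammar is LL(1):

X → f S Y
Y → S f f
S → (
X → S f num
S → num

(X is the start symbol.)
Yes, the grammar is LL(1).

A grammar is LL(1) if for each non-terminal N with multiple productions, the predict sets of those productions are pairwise disjoint, where PREDICT(N → α) = (FIRST(α) \ {ε}) ∪ (FOLLOW(N) if α ⇒* ε).

Relevant sets:
  FIRST(S) = { '(', 'num' }

For X:
  PREDICT(X → f S Y) = { 'f' }
  PREDICT(X → S f num) = { '(', 'num' }
For S:
  PREDICT(S → '(') = { '(' }
  PREDICT(S → num) = { 'num' }
Y has a single production, so nothing to check there.

All predict sets are disjoint. The grammar IS LL(1).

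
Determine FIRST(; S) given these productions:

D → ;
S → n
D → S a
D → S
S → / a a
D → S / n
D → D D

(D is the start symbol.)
{ ';' }

To compute FIRST(; S), process the symbols left to right:
Symbol ; is a terminal. Add ';' and stop.
FIRST(; S) = { ';' }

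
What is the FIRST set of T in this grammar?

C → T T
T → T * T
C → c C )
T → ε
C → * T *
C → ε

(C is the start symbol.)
From T → T * T:
  - T is the symbol being defined: contributes nothing new
    T is nullable, so continue to the next symbol
  - '*' is a terminal: add '*' and stop
From T → ε:
  - ε-production, so ε ∈ FIRST(T)

Collecting: FIRST(T) = { '*', ε }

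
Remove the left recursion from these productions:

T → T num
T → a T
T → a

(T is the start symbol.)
T is directly left-recursive. The standard transformation for
  A → A α₁ | ... | A α_m | β₁ | ... | β_n
is
  A  → β₁ A' | ... | β_n A'
  A' → α₁ A' | ... | α_m A' | ε

T → a T becomes T → a T T'
T → a becomes T → a T'
T → T num becomes T' → num T'
Add T' → ε

Resulting grammar:
T → a T T'
T → a T'
T' → num T'
T' → ε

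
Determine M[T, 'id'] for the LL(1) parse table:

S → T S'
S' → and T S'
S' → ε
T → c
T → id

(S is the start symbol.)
To find M[T, 'id'], we find productions for T where 'id' is in the predict set (PREDICT(N → α) = (FIRST(α) \ {ε}) ∪ (FOLLOW(N) if α ⇒* ε)).

T → c: PREDICT = { 'c' }
T → id: PREDICT = { 'id' }
  'id' is in predict set, so this production goes in M[T, 'id']

M[T, 'id'] = T → id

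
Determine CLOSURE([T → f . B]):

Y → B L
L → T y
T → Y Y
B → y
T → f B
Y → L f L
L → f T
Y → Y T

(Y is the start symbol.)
To compute CLOSURE, for each item [A → α.Bβ] where B is a non-terminal, add [B → .γ] for all productions B → γ; repeat for the newly added items until nothing changes.

Start with: [T → f . B]
  [T → f . B] has the dot before B: add [B → . y]
No further items can be added.

CLOSURE = { [B → . y], [T → f . B] }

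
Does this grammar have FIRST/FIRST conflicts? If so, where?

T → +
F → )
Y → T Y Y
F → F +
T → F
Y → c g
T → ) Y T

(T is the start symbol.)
Yes. T → F / T → ')' Y T on { ')' }; F → ')' / F → F '+' on { ')' }

FIRST sets of the non-terminals at (or reachable through a nullable prefix from) the front of some alternative:
  FIRST(F) = { ')' }
  FIRST(T) = { ')', '+' }

Productions for T:
  T → +: FIRST = { '+' }
  T → F: FIRST = { ')' }
  T → ) Y T: FIRST = { ')' }
Productions for F:
  F → ): FIRST = { ')' }
  F → F +: FIRST = { ')' }
Productions for Y:
  Y → T Y Y: FIRST = { ')', '+' }
  Y → c g: FIRST = { 'c' }

Conflict for T: T → F and T → ) Y T
  Overlap: { ')' }
Conflict for F: F → ) and F → F +
  Overlap: { ')' }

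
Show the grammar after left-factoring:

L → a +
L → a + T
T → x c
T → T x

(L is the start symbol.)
Left-factoring transforms A → αβ₁ | αβ₂ into A → αA' and A' → β₁ | β₂
(α is the longest common prefix among the alternatives). Repeat until
no nonterminal has two alternatives with a common prefix.

Round 1: L has alternatives sharing prefix 'a +'. Introduce L': L → a + L'
  Add: L' → ε
  Add: L' → T

No remaining common prefixes — done.

Resulting grammar:
L → a + L'
L' → ε
L' → T
T → x c
T → T x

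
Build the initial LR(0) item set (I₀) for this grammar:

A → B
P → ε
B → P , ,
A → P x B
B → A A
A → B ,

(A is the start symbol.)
{ [A → . B ,], [A → . B], [A → . P x B], [A' → . A], [B → . A A], [B → . P , ,], [P → .] }

First, augment the grammar with A' → A
I₀ = CLOSURE({ [A' → . A] }):
  [A' → . A] has the dot before A: add [A → . B], [A → . P x B], [A → . B ,]
  [A → . B] has the dot before B: add [B → . P , ,], [B → . A A]
  [A → . P x B] has the dot before P: add [P → .]
No further items can be added.

I₀ = { [A → . B ,], [A → . B], [A → . P x B], [A' → . A], [B → . A A], [B → . P , ,], [P → .] }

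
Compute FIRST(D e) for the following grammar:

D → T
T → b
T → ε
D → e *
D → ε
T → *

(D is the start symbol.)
FIRST sets of the non-terminals involved (from the grammar, by fixed-point iteration):
  FIRST(D) = { '*', 'b', 'e', ε }

To compute FIRST(D e), process the symbols left to right:
Symbol D is a non-terminal. Add FIRST(D) \ {ε} = { '*', 'b', 'e' }
D is nullable (ε ∈ FIRST(D)), continue to the next symbol.
Symbol e is a terminal. Add 'e' and stop.
FIRST(D e) = { '*', 'b', 'e' }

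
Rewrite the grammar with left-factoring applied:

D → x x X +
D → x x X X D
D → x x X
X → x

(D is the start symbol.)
Left-factoring transforms A → αβ₁ | αβ₂ into A → αA' and A' → β₁ | β₂
(α is the longest common prefix among the alternatives). Repeat until
no nonterminal has two alternatives with a common prefix.

Round 1: D has alternatives sharing prefix 'x x X'. Introduce D': D → x x X D'
  Add: D' → +
  Add: D' → X D
  Add: D' → ε

No remaining common prefixes — done.

Resulting grammar:
D → x x X D'
D' → +
D' → X D
D' → ε
X → x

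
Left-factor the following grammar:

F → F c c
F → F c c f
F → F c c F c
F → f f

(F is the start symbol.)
Left-factoring transforms A → αβ₁ | αβ₂ into A → αA' and A' → β₁ | β₂
(α is the longest common prefix among the alternatives). Repeat until
no nonterminal has two alternatives with a common prefix.

Round 1: F has alternatives sharing prefix 'F c c'. Introduce F': F → F c c F'
  Add: F' → ε
  Add: F' → f
  Add: F' → F c

No remaining common prefixes — done.

Resulting grammar:
F → F c c F'
F' → ε
F' → f
F' → F c
F → f f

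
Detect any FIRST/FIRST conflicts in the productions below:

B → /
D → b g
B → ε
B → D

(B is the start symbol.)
No FIRST/FIRST conflicts.

FIRST sets of the non-terminals at (or reachable through a nullable prefix from) the front of some alternative:
  FIRST(D) = { 'b' }

Productions for B:
  B → /: FIRST = { '/' }
  B → ε: FIRST = { ε }
  B → D: FIRST = { 'b' }
D has only one production, so no FIRST/FIRST conflict is possible there.

All alternatives of each non-terminal have pairwise disjoint FIRST sets.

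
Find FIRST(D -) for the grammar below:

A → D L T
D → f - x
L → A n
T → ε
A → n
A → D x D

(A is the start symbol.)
FIRST sets of the non-terminals involved (from the grammar, by fixed-point iteration):
  FIRST(D) = { 'f' }

To compute FIRST(D -), process the symbols left to right:
Symbol D is a non-terminal. Add FIRST(D) \ {ε} = { 'f' }
D is not nullable (ε ∉ FIRST(D)), so stop here.
FIRST(D -) = { 'f' }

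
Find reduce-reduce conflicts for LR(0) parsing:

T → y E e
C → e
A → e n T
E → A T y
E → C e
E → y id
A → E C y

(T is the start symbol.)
A reduce-reduce conflict occurs when an LR(0) state has two complete items [A → α .] and [B → β .] — both call for a reduction, and with no lookahead the parser cannot choose between them.

Augment with T' → T and build the canonical LR(0) collection (I0 = CLOSURE({[T' → . T]}), then GOTO on every symbol after a dot until no new states appear). It has 17 states:
  I0: { [T → . y E e], [T' → . T] }  — shift
  I1: { [T' → T .] }  — accept
  I2: { [A → . E C y], [A → . e n T], [C → . e], [E → . A T y], [E → . C e], [E → . y id], [T → y . E e] }  — shift
  I3: { [E → A . T y], [T → . y E e] }  — shift
  I4: { [E → C . e] }  — shift
  I5: { [A → E . C y], [C → . e], [T → y E . e] }  — shift
  I6: { [A → e . n T], [C → e .] }  — shift, reduce
  I7: { [E → y . id] }  — shift
  I8: { [E → y id .] }  — reduce
  I9: { [A → e n . T], [T → . y E e] }  — shift
  I10: { [A → e n T .] }  — reduce
  I11: { [A → E C . y] }  — shift
  I12: { [C → e .], [T → y E e .] }  — 2 reduces
  I13: { [A → E C y .] }  — reduce
  I14: { [E → C e .] }  — reduce
  I15: { [E → A T . y] }  — shift
  I16: { [E → A T y .] }  — reduce

I12 contains complete items [C → e .], [T → y E e .] — reduce-reduce conflict.

Answer: Yes — I12: [C → e .] vs [T → y E e .]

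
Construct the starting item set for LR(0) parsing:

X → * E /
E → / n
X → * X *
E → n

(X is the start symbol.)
First, augment the grammar with X' → X
I₀ = CLOSURE({ [X' → . X] }):
  [X' → . X] has the dot before X: add [X → . * E /], [X → . * X *]
No further items can be added.

I₀ = { [X → . * E /], [X → . * X *], [X' → . X] }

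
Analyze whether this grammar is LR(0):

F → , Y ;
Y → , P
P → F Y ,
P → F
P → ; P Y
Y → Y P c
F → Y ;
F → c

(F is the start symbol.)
No. Shift-reduce conflict between [F → Y ; .] and [F → . , Y ;]

A grammar is LR(0) if no state in the canonical LR(0) collection has:
  - both a shift item (dot before a terminal) and a complete item (shift-reduce conflict), or
  - two or more complete items (reduce-reduce conflict; the accept item [F' → F .] counts as a complete item here).

Augment with F' → F and build the canonical LR(0) collection (I0 = CLOSURE({[F' → . F]}), then GOTO on every symbol after a dot until no new states appear). It has 18 states:
  I0: { [F → . , Y ;], [F → . Y ;], [F → . c], [F' → . F], [Y → . , P], [Y → . Y P c] }  — shift
  I1: { [F → , . Y ;], [F → . , Y ;], [F → . Y ;], [F → . c], [P → . ; P Y], [P → . F Y ,], [P → . F], [Y → , . P], [Y → . , P], [Y → . Y P c] }  — shift
  I2: { [F' → F .] }  — accept
  I3: { [F → . , Y ;], [F → . Y ;], [F → . c], [F → Y . ;], [P → . ; P Y], [P → . F Y ,], [P → . F], [Y → . , P], [Y → . Y P c], [Y → Y . P c] }  — shift
  I4: { [F → c .] }  — reduce
  I5: { [F → . , Y ;], [F → . Y ;], [F → . c], [F → Y ; .], [P → . ; P Y], [P → . F Y ,], [P → . F], [P → ; . P Y], [Y → . , P], [Y → . Y P c] }  — shift, reduce
  I6: { [P → F . Y ,], [P → F .], [Y → . , P], [Y → . Y P c] }  — shift, reduce
  I7: { [Y → Y P . c] }  — shift
  I8: { [Y → Y P c .] }  — reduce
  I9: { [F → . , Y ;], [F → . Y ;], [F → . c], [P → . ; P Y], [P → . F Y ,], [P → . F], [Y → , . P], [Y → . , P], [Y → . Y P c] }  — shift
  I10: { [F → . , Y ;], [F → . Y ;], [F → . c], [P → . ; P Y], [P → . F Y ,], [P → . F], [P → F Y . ,], [Y → . , P], [Y → . Y P c], [Y → Y . P c] }  — shift
  I11: { [F → , . Y ;], [F → . , Y ;], [F → . Y ;], [F → . c], [P → . ; P Y], [P → . F Y ,], [P → . F], [P → F Y , .], [Y → , . P], [Y → . , P], [Y → . Y P c] }  — shift, reduce
  I12: { [F → . , Y ;], [F → . Y ;], [F → . c], [P → . ; P Y], [P → . F Y ,], [P → . F], [P → ; . P Y], [Y → . , P], [Y → . Y P c] }  — shift
  I13: { [P → ; P . Y], [Y → . , P], [Y → . Y P c] }  — shift
  I14: { [F → . , Y ;], [F → . Y ;], [F → . c], [P → . ; P Y], [P → . F Y ,], [P → . F], [P → ; P Y .], [Y → . , P], [Y → . Y P c], [Y → Y . P c] }  — shift, reduce
  I15: { [Y → , P .] }  — reduce
  I16: { [F → , Y . ;], [F → . , Y ;], [F → . Y ;], [F → . c], [F → Y . ;], [P → . ; P Y], [P → . F Y ,], [P → . F], [Y → . , P], [Y → . Y P c], [Y → Y . P c] }  — shift
  I17: { [F → , Y ; .], [F → . , Y ;], [F → . Y ;], [F → . c], [F → Y ; .], [P → . ; P Y], [P → . F Y ,], [P → . F], [P → ; . P Y], [Y → . , P], [Y → . Y P c] }  — shift, 2 reduces

Conflict in state I5:
  Shift-reduce conflict between [F → Y ; .] and [F → . , Y ;]
So the grammar is NOT LR(0).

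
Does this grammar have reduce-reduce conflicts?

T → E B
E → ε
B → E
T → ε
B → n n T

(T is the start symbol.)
Augment with T' → T and build the canonical LR(0) collection (I0 = CLOSURE({[T' → . T]}), then GOTO on every symbol after a dot until no new states appear). It has 8 states:
  I0: { [E → .], [T → . E B], [T → .], [T' → . T] }  — 2 reduces
  I1: { [B → . E], [B → . n n T], [E → .], [T → E . B] }  — shift, reduce
  I2: { [T' → T .] }  — accept
  I3: { [T → E B .] }  — reduce
  I4: { [B → E .] }  — reduce
  I5: { [B → n . n T] }  — shift
  I6: { [B → n n . T], [E → .], [T → . E B], [T → .] }  — 2 reduces
  I7: { [B → n n T .] }  — reduce

I0 contains complete items [E → .], [T → .] — reduce-reduce conflict.
I6 contains complete items [E → .], [T → .] — reduce-reduce conflict.

Answer: Yes — I0: [E → .] vs [T → .]; I6: [E → .] vs [T → .]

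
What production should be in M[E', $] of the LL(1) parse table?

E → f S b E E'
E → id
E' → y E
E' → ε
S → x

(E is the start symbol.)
To find M[E', $], we find productions for E' where $ is in the predict set (PREDICT(N → α) = (FIRST(α) \ {ε}) ∪ (FOLLOW(N) if α ⇒* ε)).

Relevant sets:
  FOLLOW(E') = { $, 'y' }

E' → y E: PREDICT = { 'y' }
E' → ε: PREDICT = { $, 'y' }
  $ is in predict set, so this production goes in M[E', $]

M[E', $] = E' → ε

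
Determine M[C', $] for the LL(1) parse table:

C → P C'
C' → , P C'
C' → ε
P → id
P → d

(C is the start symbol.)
C' → ε

To find M[C', $], we find productions for C' where $ is in the predict set (PREDICT(N → α) = (FIRST(α) \ {ε}) ∪ (FOLLOW(N) if α ⇒* ε)).

Relevant sets:
  FOLLOW(C') = { $ }

C' → , P C': PREDICT = { ',' }
C' → ε: PREDICT = { $ }
  $ is in predict set, so this production goes in M[C', $]

M[C', $] = C' → ε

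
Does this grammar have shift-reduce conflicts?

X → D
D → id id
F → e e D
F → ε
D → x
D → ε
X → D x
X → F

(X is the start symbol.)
Yes — I0: [D → .] vs [D → . id id]; I1: [X → D .] vs [X → D . x]; I8: [D → .] vs [D → . id id]

A shift-reduce conflict occurs when an LR(0) state has both:
  - a complete (reduce) item [A → α .] (dot at the end), and
  - a shift item [B → β . c γ] (dot before a terminal).

Augment with X' → X and build the canonical LR(0) collection (I0 = CLOSURE({[X' → . X]}), then GOTO on every symbol after a dot until no new states appear). It has 11 states:
  I0: { [D → . id id], [D → . x], [D → .], [F → . e e D], [F → .], [X → . D x], [X → . D], [X → . F], [X' → . X] }  — shift, 2 reduces
  I1: { [X → D . x], [X → D .] }  — shift, reduce
  I2: { [X → F .] }  — reduce
  I3: { [X' → X .] }  — accept
  I4: { [F → e . e D] }  — shift
  I5: { [D → id . id] }  — shift
  I6: { [D → x .] }  — reduce
  I7: { [D → id id .] }  — reduce
  I8: { [D → . id id], [D → . x], [D → .], [F → e e . D] }  — shift, reduce
  I9: { [F → e e D .] }  — reduce
  I10: { [X → D x .] }  — reduce

I0 contains reduce items [D → .], [F → .] and shift items [D → . id id], [D → . x], [F → . e e D] — shift-reduce conflict.
I1 contains reduce item [X → D .] and shift item [X → D . x] — shift-reduce conflict.
I8 contains reduce item [D → .] and shift items [D → . id id], [D → . x] — shift-reduce conflict.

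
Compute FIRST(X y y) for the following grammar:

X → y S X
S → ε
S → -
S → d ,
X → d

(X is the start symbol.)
FIRST sets of the non-terminals involved (from the grammar, by fixed-point iteration):
  FIRST(X) = { 'd', 'y' }

To compute FIRST(X y y), process the symbols left to right:
Symbol X is a non-terminal. Add FIRST(X) \ {ε} = { 'd', 'y' }
X is not nullable (ε ∉ FIRST(X)), so stop here.
FIRST(X y y) = { 'd', 'y' }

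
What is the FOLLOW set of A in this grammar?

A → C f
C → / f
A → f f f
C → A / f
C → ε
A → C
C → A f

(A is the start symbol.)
To compute FOLLOW(A), find every occurrence of A on a right-hand side N → α A β: add FIRST(β) \ {ε}, and if β is empty or nullable also add FOLLOW(N). Iterate to a fixed point.

A is the start symbol, so $ ∈ FOLLOW(A).
In C → A / f: A is followed by '/' f, add FIRST('/' f) \ {ε} = { '/' }
In C → A f: A is followed by f, add FIRST(f) \ {ε} = { 'f' }

Taking the union: FOLLOW(A) = { $, '/', 'f' }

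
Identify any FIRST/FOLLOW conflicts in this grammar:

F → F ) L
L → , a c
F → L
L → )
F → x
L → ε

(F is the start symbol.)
A FIRST/FOLLOW conflict occurs when a non-terminal N has a nullable alternative N → β (β ⇒* ε) and another alternative N → α with FIRST(α) ∩ FOLLOW(N) ≠ ∅: on such a lookahead the parser cannot decide between expanding α and letting N vanish via β.

Nullable non-terminals: F, L.
FIRST sets used below: FIRST(F) = { ')', ',', 'x', ε }, FIRST(L) = { ')', ',', ε }

F: nullable alternative(s) F → L; FOLLOW(F) = { $, ')' }
  F → F ) L: FIRST \ {ε} = { ')', ',', 'x' } — overlaps FOLLOW(F) on { ')' }: CONFLICT
  F → L: FIRST \ {ε} = { ')', ',' } — this is the only nullable alternative, skip
  F → x: FIRST \ {ε} = { 'x' } — disjoint from FOLLOW(F)

L: nullable alternative(s) L → ε; FOLLOW(L) = { $, ')' }
  L → , a c: FIRST \ {ε} = { ',' } — disjoint from FOLLOW(L)
  L → ): FIRST \ {ε} = { ')' } — overlaps FOLLOW(L) on { ')' }: CONFLICT
  L → ε: FIRST \ {ε} = { } — this is the only nullable alternative, skip

So the grammar has 2 FIRST/FOLLOW conflicts (marked CONFLICT above).

Answer: Yes. F → F ')' L with FOLLOW(F) on { ')' }; L → ')' with FOLLOW(L) on { ')' }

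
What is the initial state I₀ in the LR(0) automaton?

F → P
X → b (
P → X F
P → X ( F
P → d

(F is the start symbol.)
First, augment the grammar with F' → F
I₀ = CLOSURE({ [F' → . F] }):
  [F' → . F] has the dot before F: add [F → . P]
  [F → . P] has the dot before P: add [P → . X F], [P → . X ( F], [P → . d]
  [P → . X F] has the dot before X: add [X → . b (]
No further items can be added.

I₀ = { [F → . P], [F' → . F], [P → . X ( F], [P → . X F], [P → . d], [X → . b (] }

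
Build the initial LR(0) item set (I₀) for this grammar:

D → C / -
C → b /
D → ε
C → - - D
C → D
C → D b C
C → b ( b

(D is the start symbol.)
{ [C → . - - D], [C → . D b C], [C → . D], [C → . b ( b], [C → . b /], [D → . C / -], [D → .], [D' → . D] }

First, augment the grammar with D' → D
I₀ = CLOSURE({ [D' → . D] }):
  [D' → . D] has the dot before D: add [D → . C / -], [D → .]
  [D → . C / -] has the dot before C: add [C → . b /], [C → . - - D], [C → . D], [C → . D b C], [C → . b ( b]
No further items can be added.

I₀ = { [C → . - - D], [C → . D b C], [C → . D], [C → . b ( b], [C → . b /], [D → . C / -], [D → .], [D' → . D] }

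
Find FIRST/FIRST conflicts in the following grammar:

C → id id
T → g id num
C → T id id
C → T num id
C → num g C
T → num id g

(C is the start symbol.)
Yes. C → T id id / C → T num id on { 'g', 'num' }; C → T id id / C → num g C on { 'num' }; C → T num id / C → num g C on { 'num' }

A FIRST/FIRST conflict occurs when two productions N → α and N → β for the same non-terminal have FIRST(α) ∩ FIRST(β) ≠ ∅ (with ε ∈ FIRST of a nullable right-hand side, so two nullable alternatives also conflict).

FIRST sets of the non-terminals at (or reachable through a nullable prefix from) the front of some alternative:
  FIRST(T) = { 'g', 'num' }

Productions for C:
  C → id id: FIRST = { 'id' }
  C → T id id: FIRST = { 'g', 'num' }
  C → T num id: FIRST = { 'g', 'num' }
  C → num g C: FIRST = { 'num' }
Productions for T:
  T → g id num: FIRST = { 'g' }
  T → num id g: FIRST = { 'num' }

Conflict for C: C → T id id and C → T num id
  Overlap: { 'g', 'num' }
Conflict for C: C → T id id and C → num g C
  Overlap: { 'num' }
Conflict for C: C → T num id and C → num g C
  Overlap: { 'num' }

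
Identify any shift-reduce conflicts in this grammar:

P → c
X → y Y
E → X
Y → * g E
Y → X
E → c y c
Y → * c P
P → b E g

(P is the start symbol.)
No shift-reduce conflicts

A shift-reduce conflict occurs when an LR(0) state has both:
  - a complete (reduce) item [A → α .] (dot at the end), and
  - a shift item [B → β . c γ] (dot before a terminal).

Augment with P' → P and build the canonical LR(0) collection (I0 = CLOSURE({[P' → . P]}), then GOTO on every symbol after a dot until no new states appear). It has 18 states:
  I0: { [P → . b E g], [P → . c], [P' → . P] }  — shift
  I1: { [P' → P .] }  — accept
  I2: { [E → . X], [E → . c y c], [P → b . E g], [X → . y Y] }  — shift
  I3: { [P → c .] }  — reduce
  I4: { [P → b E . g] }  — shift
  I5: { [E → X .] }  — reduce
  I6: { [E → c . y c] }  — shift
  I7: { [X → . y Y], [X → y . Y], [Y → . * c P], [Y → . * g E], [Y → . X] }  — shift
  I8: { [Y → * . c P], [Y → * . g E] }  — shift
  I9: { [Y → X .] }  — reduce
  I10: { [X → y Y .] }  — reduce
  I11: { [P → . b E g], [P → . c], [Y → * c . P] }  — shift
  I12: { [E → . X], [E → . c y c], [X → . y Y], [Y → * g . E] }  — shift
  I13: { [Y → * g E .] }  — reduce
  I14: { [Y → * c P .] }  — reduce
  I15: { [E → c y . c] }  — shift
  I16: { [E → c y c .] }  — reduce
  I17: { [P → b E g .] }  — reduce

No state contains both a complete item and a shift item.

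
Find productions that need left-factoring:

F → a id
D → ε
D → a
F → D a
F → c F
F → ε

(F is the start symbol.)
Left-factoring is needed when two productions for the same non-terminal
share a common prefix on the right-hand side.

Productions for F:
  F → a id
  F → D a
  F → c F
  F → ε
Productions for D:
  D → ε
  D → a

No common prefixes found.

Answer: No, left-factoring is not needed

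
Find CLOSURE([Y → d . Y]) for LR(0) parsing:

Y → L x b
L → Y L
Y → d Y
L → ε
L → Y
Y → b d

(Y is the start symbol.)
To compute CLOSURE, for each item [A → α.Bβ] where B is a non-terminal, add [B → .γ] for all productions B → γ; repeat for the newly added items until nothing changes.

Start with: [Y → d . Y]
  [Y → d . Y] has the dot before Y: add [Y → . L x b], [Y → . d Y], [Y → . b d]
  [Y → . L x b] has the dot before L: add [L → . Y L], [L → .], [L → . Y]
No further items can be added.

CLOSURE = { [L → . Y L], [L → . Y], [L → .], [Y → . L x b], [Y → . b d], [Y → . d Y], [Y → d . Y] }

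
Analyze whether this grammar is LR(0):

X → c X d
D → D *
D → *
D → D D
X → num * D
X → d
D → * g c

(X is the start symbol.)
No. Shift-reduce conflict between [D → * .] and [D → * . g c]

A grammar is LR(0) if no state in the canonical LR(0) collection has:
  - both a shift item (dot before a terminal) and a complete item (shift-reduce conflict), or
  - two or more complete items (reduce-reduce conflict; the accept item [X' → X .] counts as a complete item here).

Augment with X' → X and build the canonical LR(0) collection (I0 = CLOSURE({[X' → . X]}), then GOTO on every symbol after a dot until no new states appear). It has 14 states:
  I0: { [X → . c X d], [X → . d], [X → . num * D], [X' → . X] }  — shift
  I1: { [X' → X .] }  — accept
  I2: { [X → . c X d], [X → . d], [X → . num * D], [X → c . X d] }  — shift
  I3: { [X → d .] }  — reduce
  I4: { [X → num . * D] }  — shift
  I5: { [D → . * g c], [D → . *], [D → . D *], [D → . D D], [X → num * . D] }  — shift
  I6: { [D → * . g c], [D → * .] }  — shift, reduce
  I7: { [D → . * g c], [D → . *], [D → . D *], [D → . D D], [D → D . *], [D → D . D], [X → num * D .] }  — shift, reduce
  I8: { [D → * . g c], [D → * .], [D → D * .] }  — shift, 2 reduces
  I9: { [D → . * g c], [D → . *], [D → . D *], [D → . D D], [D → D . *], [D → D . D], [D → D D .] }  — shift, reduce
  I10: { [D → * g . c] }  — shift
  I11: { [D → * g c .] }  — reduce
  I12: { [X → c X . d] }  — shift
  I13: { [X → c X d .] }  — reduce

Conflict in state I6:
  Shift-reduce conflict between [D → * .] and [D → * . g c]
So the grammar is NOT LR(0).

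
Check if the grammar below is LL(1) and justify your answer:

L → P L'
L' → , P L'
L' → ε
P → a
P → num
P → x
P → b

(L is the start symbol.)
Yes, the grammar is LL(1).

A grammar is LL(1) if for each non-terminal N with multiple productions, the predict sets of those productions are pairwise disjoint, where PREDICT(N → α) = (FIRST(α) \ {ε}) ∪ (FOLLOW(N) if α ⇒* ε).

Relevant sets:
  FOLLOW(L') = { $ }

For L':
  PREDICT(L' → ',' P L') = { ',' }
  PREDICT(L' → ε) = { $ }
For P:
  PREDICT(P → a) = { 'a' }
  PREDICT(P → num) = { 'num' }
  PREDICT(P → x) = { 'x' }
  PREDICT(P → b) = { 'b' }
L has a single production, so nothing to check there.

All predict sets are disjoint. The grammar IS LL(1).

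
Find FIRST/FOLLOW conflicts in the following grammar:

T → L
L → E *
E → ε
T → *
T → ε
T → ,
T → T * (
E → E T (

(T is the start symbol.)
Yes. T → L with FOLLOW(T) on { '(', '*' }; T → '*' with FOLLOW(T) on { '*' }; T → T '*' '(' with FOLLOW(T) on { '(', '*' }; E → E T '(' with FOLLOW(E) on { '(', '*', ',' }

Nullable non-terminals: E, T.
FIRST sets used below: FIRST(E) = { '(', '*', ',', ε }, FIRST(T) = { '(', '*', ',', ε }, FIRST(L) = { '(', '*', ',' }

E: nullable alternative(s) E → ε; FOLLOW(E) = { '(', '*', ',' }
  E → ε: FIRST \ {ε} = { } — this is the only nullable alternative, skip
  E → E T (: FIRST \ {ε} = { '(', '*', ',' } — overlaps FOLLOW(E) on { '(', '*', ',' }: CONFLICT

T: nullable alternative(s) T → ε; FOLLOW(T) = { $, '(', '*' }
  T → L: FIRST \ {ε} = { '(', '*', ',' } — overlaps FOLLOW(T) on { '(', '*' }: CONFLICT
  T → *: FIRST \ {ε} = { '*' } — overlaps FOLLOW(T) on { '*' }: CONFLICT
  T → ε: FIRST \ {ε} = { } — this is the only nullable alternative, skip
  T → ,: FIRST \ {ε} = { ',' } — disjoint from FOLLOW(T)
  T → T * (: FIRST \ {ε} = { '(', '*', ',' } — overlaps FOLLOW(T) on { '(', '*' }: CONFLICT

L has no nullable alternative, so no FIRST/FOLLOW check is needed there.

So the grammar has 4 FIRST/FOLLOW conflicts (marked CONFLICT above).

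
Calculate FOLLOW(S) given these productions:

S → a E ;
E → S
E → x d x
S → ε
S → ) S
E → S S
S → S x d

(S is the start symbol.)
To compute FOLLOW(S), find every occurrence of S on a right-hand side N → α S β: add FIRST(β) \ {ε}, and if β is empty or nullable also add FOLLOW(N). Iterate to a fixed point.

S is the start symbol, so $ ∈ FOLLOW(S).
In E → S: S is at the end, add FOLLOW(E)
In S → ) S: S is at the end; this adds FOLLOW(S) to itself — nothing new
In E → S S: S is followed by S, add FIRST(S) \ {ε} = { ')', 'a', 'x' }
  S is nullable, so also add FOLLOW(E)
In E → S S: S is at the end, add FOLLOW(E)
In S → S x d: S is followed by x d, add FIRST(x d) \ {ε} = { 'x' }

The FOLLOW sets referred to above (computed the same way, to a fixed point):
  FOLLOW(E) = { ';' }

Taking the union: FOLLOW(S) = { $, ')', ';', 'a', 'x' }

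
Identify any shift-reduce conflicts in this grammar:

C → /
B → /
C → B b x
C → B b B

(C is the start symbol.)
No shift-reduce conflicts

A shift-reduce conflict occurs when an LR(0) state has both:
  - a complete (reduce) item [A → α .] (dot at the end), and
  - a shift item [B → β . c γ] (dot before a terminal).

Augment with C' → C and build the canonical LR(0) collection (I0 = CLOSURE({[C' → . C]}), then GOTO on every symbol after a dot until no new states appear). It has 8 states:
  I0: { [B → . /], [C → . /], [C → . B b B], [C → . B b x], [C' → . C] }  — shift
  I1: { [B → / .], [C → / .] }  — 2 reduces
  I2: { [C → B . b B], [C → B . b x] }  — shift
  I3: { [C' → C .] }  — accept
  I4: { [B → . /], [C → B b . B], [C → B b . x] }  — shift
  I5: { [B → / .] }  — reduce
  I6: { [C → B b B .] }  — reduce
  I7: { [C → B b x .] }  — reduce

No state contains both a complete item and a shift item.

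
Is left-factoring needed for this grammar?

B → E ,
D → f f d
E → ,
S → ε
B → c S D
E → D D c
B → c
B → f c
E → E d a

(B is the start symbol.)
Yes, B has productions with common prefix 'c'

Left-factoring is needed when two productions for the same non-terminal
share a common prefix on the right-hand side.

Productions for B:
  B → E ,
  B → c S D
  B → c
  B → f c
Productions for E:
  E → ,
  E → D D c
  E → E d a

Found common prefix 'c' in productions for B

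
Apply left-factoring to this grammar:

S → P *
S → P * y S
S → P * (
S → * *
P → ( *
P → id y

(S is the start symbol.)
Left-factoring transforms A → αβ₁ | αβ₂ into A → αA' and A' → β₁ | β₂
(α is the longest common prefix among the alternatives). Repeat until
no nonterminal has two alternatives with a common prefix.

Round 1: S has alternatives sharing prefix 'P *'. Introduce S': S → P * S'
  Add: S' → ε
  Add: S' → y S
  Add: S' → (

No remaining common prefixes — done.

Resulting grammar:
S → P * S'
S' → ε
S' → y S
S' → (
S → * *
P → ( *
P → id y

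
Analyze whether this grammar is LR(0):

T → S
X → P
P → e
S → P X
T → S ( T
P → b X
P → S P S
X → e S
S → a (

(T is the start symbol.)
No. Shift-reduce conflict between [T → S .] and [P → . b X]

Augment with T' → T and build the canonical LR(0) collection (I0 = CLOSURE({[T' → . T]}), then GOTO on every symbol after a dot until no new states appear). It has 18 states:
  I0: { [P → . S P S], [P → . b X], [P → . e], [S → . P X], [S → . a (], [T → . S ( T], [T → . S], [T' → . T] }  — shift
  I1: { [P → . S P S], [P → . b X], [P → . e], [S → . P X], [S → . a (], [S → P . X], [X → . P], [X → . e S] }  — shift
  I2: { [P → . S P S], [P → . b X], [P → . e], [P → S . P S], [S → . P X], [S → . a (], [T → S . ( T], [T → S .] }  — shift, reduce
  I3: { [T' → T .] }  — accept
  I4: { [S → a . (] }  — shift
  I5: { [P → . S P S], [P → . b X], [P → . e], [P → b . X], [S → . P X], [S → . a (], [X → . P], [X → . e S] }  — shift
  I6: { [P → e .] }  — reduce
  I7: { [P → . S P S], [P → . b X], [P → . e], [S → . P X], [S → . a (], [S → P . X], [X → . P], [X → . e S], [X → P .] }  — shift, reduce
  I8: { [P → . S P S], [P → . b X], [P → . e], [P → S . P S], [S → . P X], [S → . a (] }  — shift
  I9: { [P → b X .] }  — reduce
  I10: { [P → . S P S], [P → . b X], [P → . e], [P → e .], [S → . P X], [S → . a (], [X → e . S] }  — shift, reduce
  I11: { [P → . S P S], [P → . b X], [P → . e], [P → S . P S], [S → . P X], [S → . a (], [X → e S .] }  — shift, reduce
  I12: { [P → . S P S], [P → . b X], [P → . e], [P → S P . S], [S → . P X], [S → . a (], [S → P . X], [X → . P], [X → . e S] }  — shift
  I13: { [P → . S P S], [P → . b X], [P → . e], [P → S . P S], [P → S P S .], [S → . P X], [S → . a (] }  — shift, reduce
  I14: { [S → P X .] }  — reduce
  I15: { [S → a ( .] }  — reduce
  I16: { [P → . S P S], [P → . b X], [P → . e], [S → . P X], [S → . a (], [T → . S ( T], [T → . S], [T → S ( . T] }  — shift
  I17: { [T → S ( T .] }  — reduce

Conflict in state I2:
  Shift-reduce conflict between [T → S .] and [P → . b X]
So the grammar is NOT LR(0).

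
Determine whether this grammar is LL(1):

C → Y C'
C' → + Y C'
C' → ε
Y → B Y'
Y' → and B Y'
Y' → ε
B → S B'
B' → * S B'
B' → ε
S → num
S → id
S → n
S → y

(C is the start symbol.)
Yes, the grammar is LL(1).

Relevant sets:
  FOLLOW(C') = { $ }
  FOLLOW(Y') = { $, '+' }
  FOLLOW(B') = { $, '+', 'and' }

For C':
  PREDICT(C' → '+' Y C') = { '+' }
  PREDICT(C' → ε) = { $ }
For Y':
  PREDICT(Y' → and B Y') = { 'and' }
  PREDICT(Y' → ε) = { $, '+' }
For B':
  PREDICT(B' → '*' S B') = { '*' }
  PREDICT(B' → ε) = { $, '+', 'and' }
For S:
  PREDICT(S → num) = { 'num' }
  PREDICT(S → id) = { 'id' }
  PREDICT(S → n) = { 'n' }
  PREDICT(S → y) = { 'y' }
C, Y, B have a single production, so nothing to check there.

All predict sets are disjoint. The grammar IS LL(1).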